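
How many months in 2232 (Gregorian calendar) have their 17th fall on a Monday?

Check the 17th of each month of 2232: Jan 17: Tue, Feb 17: Fri, Mar 17: Sat, Apr 17: Tue, May 17: Thu, Jun 17: Sun, Jul 17: Tue, Aug 17: Fri, Sep 17: Mon, Oct 17: Wed, Nov 17: Sat, Dec 17: Mon.
Monday occurs in September, December — 2 months.

2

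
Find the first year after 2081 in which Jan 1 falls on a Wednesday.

2087

Jan 1 advances by 2 weekdays after a leap year and by 1 after a common year.
2081: Jan 1 is Wednesday.
2082: Thursday
2083: Friday
2084: Saturday (leap)
2085: Monday
2086: Tuesday
2087: Wednesday
2087 begins on a Wednesday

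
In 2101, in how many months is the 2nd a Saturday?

2

Check the 2nd of each month of 2101: Jan 2: Sun, Feb 2: Wed, Mar 2: Wed, Apr 2: Sat, May 2: Mon, Jun 2: Thu, Jul 2: Sat, Aug 2: Tue, Sep 2: Fri, Oct 2: Sun, Nov 2: Wed, Dec 2: Fri.
Saturday occurs in April, July — 2 months.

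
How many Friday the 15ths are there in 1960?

Check the 15th of each month of 1960: Jan 15: Fri, Feb 15: Mon, Mar 15: Tue, Apr 15: Fri, May 15: Sun, Jun 15: Wed, Jul 15: Fri, Aug 15: Mon, Sep 15: Thu, Oct 15: Sat, Nov 15: Tue, Dec 15: Thu.
Friday occurs in January, April, July — 3 months.

3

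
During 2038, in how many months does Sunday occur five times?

A month of length L has five Sundays iff its first Sunday is on day ≤ L−28 (so day 1–3 in a 31-day month, 1–2 in a 30-day month, day 1 in a leap February).
Checking each month of 2038: Jan starts Fri (31d) ✓; Feb starts Mon (28d); Mar starts Mon (31d); Apr starts Thu (30d); May starts Sat (31d) ✓; Jun starts Tue (30d); Jul starts Thu (31d); Aug starts Sun (31d) ✓; Sep starts Wed (30d); Oct starts Fri (31d) ✓; Nov starts Mon (30d); Dec starts Wed (31d).
Five-Sunday months: January, May, August, October → 4.

4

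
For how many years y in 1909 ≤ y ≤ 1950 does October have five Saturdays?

October has 31 days; it has five Saturdays when Saturday falls among the first (month-length − 28) days — i.e. when October 1 is one of Saturday/Friday/Thursday.
October 1 by year: 1909:Fri✓ 1910:Sat✓ 1911:Sun 1912:Tue 1913:Wed 1914:Thu✓ 1915:Fri✓ 1916:Sun 1917:Mon 1918:Tue 1919:Wed 1920:Fri✓ 1921:Sat✓ 1922:Sun 1923:Mon …(12 more)… 1936:Thu✓ 1937:Fri✓ 1938:Sat✓ 1939:Sun 1940:Tue 1941:Wed 1942:Thu✓ 1943:Fri✓ 1944:Sun 1945:Mon 1946:Tue 1947:Wed 1948:Fri✓ 1949:Sat✓ 1950:Sun
Years with five Saturdays: 1909, 1910, 1914, 1915, 1920, 1921, 1925, 1926, 1927, 1931, 1932, 1936, 1937, 1938, 1942, 1943, 1948, 1949 → 18.

18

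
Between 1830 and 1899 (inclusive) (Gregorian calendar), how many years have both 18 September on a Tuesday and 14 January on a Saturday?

3

Check each year's weekday for 18 September and 14 January:
  1830: Sat/Thu  1831: Sun/Fri  1832: Tue/Sat ✓  1833: Wed/Mon  1834: Thu/Tue  1835: Fri/Wed  1836: Sun/Thu  1837: Mon/Sat  1838: Tue/Sun  1839: Wed/Mon  1840: Fri/Tue  1841: Sat/Thu  1842: Sun/Fri  1843: Mon/Sat  …(42 more)…  1886: Sat/Thu  1887: Sun/Fri  1888: Tue/Sat ✓  1889: Wed/Mon  1890: Thu/Tue  1891: Fri/Wed  1892: Sun/Thu  1893: Mon/Sat  1894: Tue/Sun  1895: Wed/Mon  1896: Fri/Tue  1897: Sat/Thu  1898: Sun/Fri  1899: Mon/Sat
Both conditions hold in: 1832, 1860, 1888 — 3.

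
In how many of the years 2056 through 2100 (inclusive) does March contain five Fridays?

19

March has 31 days; it has five Fridays when Friday falls among the first (month-length − 28) days — i.e. when March 1 is one of Friday/Thursday/Wednesday.
March 1 by year: 2056:Wed✓ 2057:Thu✓ 2058:Fri✓ 2059:Sat 2060:Mon 2061:Tue 2062:Wed✓ 2063:Thu✓ 2064:Sat 2065:Sun 2066:Mon 2067:Tue 2068:Thu✓ 2069:Fri✓ 2070:Sat …(15 more)… 2086:Fri✓ 2087:Sat 2088:Mon 2089:Tue 2090:Wed✓ 2091:Thu✓ 2092:Sat 2093:Sun 2094:Mon 2095:Tue 2096:Thu✓ 2097:Fri✓ 2098:Sat 2099:Sun 2100:Mon
Years with five Fridays: 2056, 2057, 2058, 2062, 2063, 2068, 2069, 2073, 2074, 2075, 2079, 2080, 2084, 2085, 2086, 2090, 2091, 2096, 2097 → 19.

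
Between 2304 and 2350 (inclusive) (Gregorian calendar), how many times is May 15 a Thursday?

6

Track May 15's weekday year by year (advancing +1, or +2 across a Feb 29):
  2304: Sun  2305: Mon (+1)  2306: Tue (+1)  2307: Wed (+1)  2308: Fri (+2)
  2309: Sat (+1)  2310: Sun (+1)  2311: Mon (+1)  2312: Wed (+2)  2313: Thu (+1) ✓
  2314: Fri (+1)  2315: Sat (+1)  2316: Mon (+2)  2317: Tue (+1)  … (19 more years) …
  2337: Sat (+1)  2338: Sun (+1)  2339: Mon (+1)  2340: Wed (+2)  2341: Thu (+1) ✓
  2342: Fri (+1)  2343: Sat (+1)  2344: Mon (+2)  2345: Tue (+1)  2346: Wed (+1)
  2347: Thu (+1) ✓  2348: Sat (+2)  2349: Sun (+1)  2350: Mon (+1)
Thursday years: 2313, 2319, 2324, 2330, 2341, 2347 — 6 in total.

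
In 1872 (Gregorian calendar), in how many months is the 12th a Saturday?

1

Check the 12th of each month of 1872: Jan 12: Fri, Feb 12: Mon, Mar 12: Tue, Apr 12: Fri, May 12: Sun, Jun 12: Wed, Jul 12: Fri, Aug 12: Mon, Sep 12: Thu, Oct 12: Sat, Nov 12: Tue, Dec 12: Thu.
Saturday occurs in October — 1 month.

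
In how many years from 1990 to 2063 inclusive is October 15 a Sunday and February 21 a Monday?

Check each year's weekday for October 15 and February 21:
  1990: Mon/Wed  1991: Tue/Thu  1992: Thu/Fri  1993: Fri/Sun  1994: Sat/Mon  1995: Sun/Tue  1996: Tue/Wed  1997: Wed/Fri  1998: Thu/Sat  1999: Fri/Sun  2000: Sun/Mon ✓  2001: Mon/Wed  2002: Tue/Thu  2003: Wed/Fri  …(46 more)…  2050: Sat/Mon  2051: Sun/Tue  2052: Tue/Wed  2053: Wed/Fri  2054: Thu/Sat  2055: Fri/Sun  2056: Sun/Mon ✓  2057: Mon/Wed  2058: Tue/Thu  2059: Wed/Fri  2060: Fri/Sat  2061: Sat/Mon  2062: Sun/Tue  2063: Mon/Wed
Both conditions hold in: 2000, 2028, 2056 — 3.

3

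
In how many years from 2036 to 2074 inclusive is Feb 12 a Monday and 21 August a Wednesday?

1

Check each year's weekday for Feb 12 and 21 August:
  2036: Tue/Thu  2037: Thu/Fri  2038: Fri/Sat  2039: Sat/Sun  2040: Sun/Tue  2041: Tue/Wed  2042: Wed/Thu  2043: Thu/Fri  2044: Fri/Sun  2045: Sun/Mon  2046: Mon/Tue  2047: Tue/Wed  2048: Wed/Fri  2049: Fri/Sat  …(11 more)…  2061: Sat/Sun  2062: Sun/Mon  2063: Mon/Tue  2064: Tue/Thu  2065: Thu/Fri  2066: Fri/Sat  2067: Sat/Sun  2068: Sun/Tue  2069: Tue/Wed  2070: Wed/Thu  2071: Thu/Fri  2072: Fri/Sun  2073: Sun/Mon  2074: Mon/Tue
Both conditions hold in: 2052 — 1.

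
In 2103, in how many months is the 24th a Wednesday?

Check the 24th of each month of 2103: Jan 24: Wed, Feb 24: Sat, Mar 24: Sat, Apr 24: Tue, May 24: Thu, Jun 24: Sun, Jul 24: Tue, Aug 24: Fri, Sep 24: Mon, Oct 24: Wed, Nov 24: Sat, Dec 24: Mon.
Wednesday occurs in January, October — 2 months.

2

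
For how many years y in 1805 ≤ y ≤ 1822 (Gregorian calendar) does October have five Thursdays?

9

October has 31 days; it has five Thursdays when Thursday falls among the first (month-length − 28) days — i.e. when October 1 is one of Thursday/Wednesday/Tuesday.
October 1 by year: 1805:Tue✓ 1806:Wed✓ 1807:Thu✓ 1808:Sat 1809:Sun 1810:Mon 1811:Tue✓ 1812:Thu✓ 1813:Fri 1814:Sat 1815:Sun 1816:Tue✓ 1817:Wed✓ 1818:Thu✓ 1819:Fri 1820:Sun 1821:Mon 1822:Tue✓
Years with five Thursdays: 1805, 1806, 1807, 1811, 1812, 1816, 1817, 1818, 1822 → 9.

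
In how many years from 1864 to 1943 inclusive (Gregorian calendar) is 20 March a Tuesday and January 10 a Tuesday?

2

Check each year's weekday for 20 March and January 10:
  1864: Sun/Sun  1865: Mon/Tue  1866: Tue/Wed  1867: Wed/Thu  1868: Fri/Fri  1869: Sat/Sun  1870: Sun/Mon  1871: Mon/Tue  1872: Wed/Wed  1873: Thu/Fri  1874: Fri/Sat  1875: Sat/Sun  1876: Mon/Mon  1877: Tue/Wed  …(52 more)…  1930: Thu/Fri  1931: Fri/Sat  1932: Sun/Sun  1933: Mon/Tue  1934: Tue/Wed  1935: Wed/Thu  1936: Fri/Fri  1937: Sat/Sun  1938: Sun/Mon  1939: Mon/Tue  1940: Wed/Wed  1941: Thu/Fri  1942: Fri/Sat  1943: Sat/Sun
Both conditions hold in: 1888, 1928 — 2.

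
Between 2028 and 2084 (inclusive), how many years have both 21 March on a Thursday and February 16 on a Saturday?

Check each year's weekday for 21 March and February 16:
  2028: Tue/Wed  2029: Wed/Fri  2030: Thu/Sat ✓  2031: Fri/Sun  2032: Sun/Mon  2033: Mon/Wed  2034: Tue/Thu  2035: Wed/Fri  2036: Fri/Sat  2037: Sat/Mon  2038: Sun/Tue  2039: Mon/Wed  2040: Wed/Thu  2041: Thu/Sat ✓  …(29 more)…  2071: Sat/Mon  2072: Mon/Tue  2073: Tue/Thu  2074: Wed/Fri  2075: Thu/Sat ✓  2076: Sat/Sun  2077: Sun/Tue  2078: Mon/Wed  2079: Tue/Thu  2080: Thu/Fri  2081: Fri/Sun  2082: Sat/Mon  2083: Sun/Tue  2084: Tue/Wed
Both conditions hold in: 2030, 2041, 2047, 2058, 2069, 2075 — 6.

6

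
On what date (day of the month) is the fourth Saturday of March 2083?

March 1, 2083 is a Monday, so the first Saturday is the 6th.
The fourth Saturday is 6 + 21 = 27.

27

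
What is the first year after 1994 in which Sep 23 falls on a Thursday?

From one year to the next, a fixed date's weekday advances by 1, or by 2 when a Feb 29 lies between the two dates.
1994: September 23 is Friday.
1995: Saturday (+1)
1996: Monday (+2)
1997: Tuesday (+1)
1998: Wednesday (+1)
1999: Thursday (+1)
Sep 23 falls on a Thursday in 1999.

1999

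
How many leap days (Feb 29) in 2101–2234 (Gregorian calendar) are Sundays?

4

Leap years in 2101–2234: 32 of them.
Feb 29 weekday advances by 5 (mod 7) from one leap year to the next four years later (or differs when a century non-leap intervenes).
Leap-day weekdays: 2104:Fri 2108:Wed 2112:Mon 2116:Sat 2120:Thu 2124:Tue 2128:Sun✓ 2132:Fri 2136:Wed 2140:Mon 2144:Sat 2148:Thu 2152:Tue …(6 more)… 2180:Tue 2184:Sun✓ 2188:Fri 2192:Wed 2196:Mon 2204:Wed 2208:Mon 2212:Sat 2216:Thu 2220:Tue 2224:Sun✓ 2228:Fri 2232:Wed
Sunday: 2128, 2156, 2184, 2224 → 4.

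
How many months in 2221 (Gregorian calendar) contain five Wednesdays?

4

A month of length L has five Wednesdays iff its first Wednesday is on day ≤ L−28 (so day 1–3 in a 31-day month, 1–2 in a 30-day month, day 1 in a leap February).
Checking each month of 2221: Jan starts Mon (31d) ✓; Feb starts Thu (28d); Mar starts Thu (31d); Apr starts Sun (30d); May starts Tue (31d) ✓; Jun starts Fri (30d); Jul starts Sun (31d); Aug starts Wed (31d) ✓; Sep starts Sat (30d); Oct starts Mon (31d) ✓; Nov starts Thu (30d); Dec starts Sat (31d).
Five-Wednesday months: January, May, August, October → 4.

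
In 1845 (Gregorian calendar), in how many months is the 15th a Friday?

1

Check the 15th of each month of 1845: Jan 15: Wed, Feb 15: Sat, Mar 15: Sat, Apr 15: Tue, May 15: Thu, Jun 15: Sun, Jul 15: Tue, Aug 15: Fri, Sep 15: Mon, Oct 15: Wed, Nov 15: Sat, Dec 15: Mon.
Friday occurs in August — 1 month.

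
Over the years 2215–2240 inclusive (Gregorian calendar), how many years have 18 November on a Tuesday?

4

Track 18 November's weekday year by year (advancing +1, or +2 across a Feb 29):
  2215: Sat  2216: Mon (+2)  2217: Tue (+1) ✓  2218: Wed (+1)  2219: Thu (+1)
  2220: Sat (+2)  2221: Sun (+1)  2222: Mon (+1)  2223: Tue (+1) ✓  2224: Thu (+2)
  2225: Fri (+1)  2226: Sat (+1)  2227: Sun (+1)  2228: Tue (+2) ✓  2229: Wed (+1)
  2230: Thu (+1)  2231: Fri (+1)  2232: Sun (+2)  2233: Mon (+1)  2234: Tue (+1) ✓
  2235: Wed (+1)  2236: Fri (+2)  2237: Sat (+1)  2238: Sun (+1)  2239: Mon (+1)
  2240: Wed (+2)
Tuesday years: 2217, 2223, 2228, 2234 — 4 in total.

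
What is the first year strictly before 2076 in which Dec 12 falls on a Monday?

From one year to the next, a fixed date's weekday advances by 1, or by 2 when a Feb 29 lies between the two dates.
2076: December 12 is Saturday.
2075: Thursday (−2)
2074: Wednesday (−1)
2073: Tuesday (−1)
2072: Monday (−1)
Dec 12 falls on a Monday in 2072.

2072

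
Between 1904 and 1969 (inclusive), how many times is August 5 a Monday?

10

Track August 5's weekday year by year (advancing +1, or +2 across a Feb 29):
  1904: Fri  1905: Sat (+1)  1906: Sun (+1)  1907: Mon (+1) ✓  1908: Wed (+2)
  1909: Thu (+1)  1910: Fri (+1)  1911: Sat (+1)  1912: Mon (+2) ✓  1913: Tue (+1)
  1914: Wed (+1)  1915: Thu (+1)  1916: Sat (+2)  1917: Sun (+1)  … (38 more years) …
  1956: Sun (+2)  1957: Mon (+1) ✓  1958: Tue (+1)  1959: Wed (+1)  1960: Fri (+2)
  1961: Sat (+1)  1962: Sun (+1)  1963: Mon (+1) ✓  1964: Wed (+2)  1965: Thu (+1)
  1966: Fri (+1)  1967: Sat (+1)  1968: Mon (+2) ✓  1969: Tue (+1)
Monday years: 1907, 1912, 1918, 1929, 1935, 1940, 1946, 1957, 1963, 1968 — 10 in total.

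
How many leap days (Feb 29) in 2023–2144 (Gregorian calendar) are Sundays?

4

Leap years in 2023–2144: 30 of them.
Feb 29 weekday advances by 5 (mod 7) from one leap year to the next four years later (or differs when a century non-leap intervenes).
Leap-day weekdays: 2024:Thu 2028:Tue 2032:Sun✓ 2036:Fri 2040:Wed 2044:Mon 2048:Sat 2052:Thu 2056:Tue 2060:Sun✓ 2064:Fri 2068:Wed 2072:Mon …(4 more)… 2092:Fri 2096:Wed 2104:Fri 2108:Wed 2112:Mon 2116:Sat 2120:Thu 2124:Tue 2128:Sun✓ 2132:Fri 2136:Wed 2140:Mon 2144:Sat
Sunday: 2032, 2060, 2088, 2128 → 4.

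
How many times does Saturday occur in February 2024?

February 2024 has 29 days and begins on Thursday.
The first Saturday is February 3.
Saturdays fall on 3, 10, 17, 24 — that's 4.

4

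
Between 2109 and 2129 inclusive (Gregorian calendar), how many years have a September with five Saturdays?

September has 30 days; it has five Saturdays when Saturday falls among the first (month-length − 28) days — i.e. when September 1 is one of Saturday/Friday.
September 1 by year: 2109:Sun 2110:Mon 2111:Tue 2112:Thu 2113:Fri✓ 2114:Sat✓ 2115:Sun 2116:Tue 2117:Wed 2118:Thu 2119:Fri✓ 2120:Sun 2121:Mon 2122:Tue 2123:Wed 2124:Fri✓ 2125:Sat✓ 2126:Sun 2127:Mon 2128:Wed 2129:Thu
Years with five Saturdays: 2113, 2114, 2119, 2124, 2125 → 5.

5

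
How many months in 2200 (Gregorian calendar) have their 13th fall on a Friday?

1

Check the 13th of each month of 2200: Jan 13: Mon, Feb 13: Thu, Mar 13: Thu, Apr 13: Sun, May 13: Tue, Jun 13: Fri, Jul 13: Sun, Aug 13: Wed, Sep 13: Sat, Oct 13: Mon, Nov 13: Thu, Dec 13: Sat.
Friday occurs in June — 1 month.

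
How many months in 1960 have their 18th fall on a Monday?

3

Check the 18th of each month of 1960: Jan 18: Mon, Feb 18: Thu, Mar 18: Fri, Apr 18: Mon, May 18: Wed, Jun 18: Sat, Jul 18: Mon, Aug 18: Thu, Sep 18: Sun, Oct 18: Tue, Nov 18: Fri, Dec 18: Sun.
Monday occurs in January, April, July — 3 months.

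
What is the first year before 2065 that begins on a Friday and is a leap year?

Jan 1 advances by 2 weekdays after a leap year and by 1 after a common year.
2065: Jan 1 is Thursday.
2064: Tuesday (leap)
2063: Monday
2062: Sunday
2061: Saturday
2060: Thursday (leap)
2059: Wednesday
2058: Tuesday
2057: Monday
2056: Saturday (leap)
2055: Friday
2054: Thursday
2053: Wednesday
2052: Monday (leap)
2051: Sunday
2050: Saturday
2049: Friday
2048: Wednesday (leap)
2047: Tuesday
2046: Monday
2045: Sunday
2044: Friday (leap)
2044 begins on a Friday and is a leap year.

2044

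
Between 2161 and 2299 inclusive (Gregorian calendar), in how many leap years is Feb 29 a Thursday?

4

Leap years in 2161–2299: 33 of them.
Feb 29 weekday advances by 5 (mod 7) from one leap year to the next four years later (or differs when a century non-leap intervenes).
Leap-day weekdays: 2164:Wed 2168:Mon 2172:Sat 2176:Thu✓ 2180:Tue 2184:Sun 2188:Fri 2192:Wed 2196:Mon 2204:Wed 2208:Mon 2212:Sat 2216:Thu✓ …(7 more)… 2248:Tue 2252:Sun 2256:Fri 2260:Wed 2264:Mon 2268:Sat 2272:Thu✓ 2276:Tue 2280:Sun 2284:Fri 2288:Wed 2292:Mon 2296:Sat
Thursday: 2176, 2216, 2244, 2272 → 4.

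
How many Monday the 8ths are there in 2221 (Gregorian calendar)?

2

Check the 8th of each month of 2221: Jan 8: Mon, Feb 8: Thu, Mar 8: Thu, Apr 8: Sun, May 8: Tue, Jun 8: Fri, Jul 8: Sun, Aug 8: Wed, Sep 8: Sat, Oct 8: Mon, Nov 8: Thu, Dec 8: Sat.
Monday occurs in January, October — 2 months.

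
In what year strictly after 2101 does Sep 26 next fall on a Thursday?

2109

From one year to the next, a fixed date's weekday advances by 1, or by 2 when a Feb 29 lies between the two dates.
2101: September 26 is Monday.
2102: Tuesday (+1)
2103: Wednesday (+1)
2104: Friday (+2)
2105: Saturday (+1)
2106: Sunday (+1)
2107: Monday (+1)
2108: Wednesday (+2)
2109: Thursday (+1)
Sep 26 falls on a Thursday in 2109.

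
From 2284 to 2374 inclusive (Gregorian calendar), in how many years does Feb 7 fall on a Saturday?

12

Track Feb 7's weekday year by year (advancing +1, or +2 across a Feb 29):
  2284: Thu  2285: Sat (+2) ✓  2286: Sun (+1)  2287: Mon (+1)  2288: Tue (+1)
  2289: Thu (+2)  2290: Fri (+1)  2291: Sat (+1) ✓  2292: Sun (+1)  2293: Tue (+2)
  2294: Wed (+1)  2295: Thu (+1)  2296: Fri (+1)  2297: Sun (+2)  … (63 more years) …
  2361: Tue (+2)  2362: Wed (+1)  2363: Thu (+1)  2364: Fri (+1)  2365: Sun (+2)
  2366: Mon (+1)  2367: Tue (+1)  2368: Wed (+1)  2369: Fri (+2)  2370: Sat (+1) ✓
  2371: Sun (+1)  2372: Mon (+1)  2373: Wed (+2)  2374: Thu (+1)
Saturday years: 2285, 2291, 2303, 2314, 2320, 2325, 2331, 2342, 2348, 2353, 2359, 2370 — 12 in total.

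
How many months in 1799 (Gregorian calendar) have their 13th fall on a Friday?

2

Check the 13th of each month of 1799: Jan 13: Sun, Feb 13: Wed, Mar 13: Wed, Apr 13: Sat, May 13: Mon, Jun 13: Thu, Jul 13: Sat, Aug 13: Tue, Sep 13: Fri, Oct 13: Sun, Nov 13: Wed, Dec 13: Fri.
Friday occurs in September, December — 2 months.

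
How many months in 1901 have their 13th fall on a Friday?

2

Check the 13th of each month of 1901: Jan 13: Sun, Feb 13: Wed, Mar 13: Wed, Apr 13: Sat, May 13: Mon, Jun 13: Thu, Jul 13: Sat, Aug 13: Tue, Sep 13: Fri, Oct 13: Sun, Nov 13: Wed, Dec 13: Fri.
Friday occurs in September, December — 2 months.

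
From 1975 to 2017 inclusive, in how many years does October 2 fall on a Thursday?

7

Track October 2's weekday year by year (advancing +1, or +2 across a Feb 29):
  1975: Thu ✓  1976: Sat (+2)  1977: Sun (+1)  1978: Mon (+1)  1979: Tue (+1)
  1980: Thu (+2) ✓  1981: Fri (+1)  1982: Sat (+1)  1983: Sun (+1)  1984: Tue (+2)
  1985: Wed (+1)  1986: Thu (+1) ✓  1987: Fri (+1)  1988: Sun (+2)  … (15 more years) …
  2004: Sat (+2)  2005: Sun (+1)  2006: Mon (+1)  2007: Tue (+1)  2008: Thu (+2) ✓
  2009: Fri (+1)  2010: Sat (+1)  2011: Sun (+1)  2012: Tue (+2)  2013: Wed (+1)
  2014: Thu (+1) ✓  2015: Fri (+1)  2016: Sun (+2)  2017: Mon (+1)
Thursday years: 1975, 1980, 1986, 1997, 2003, 2008, 2014 — 7 in total.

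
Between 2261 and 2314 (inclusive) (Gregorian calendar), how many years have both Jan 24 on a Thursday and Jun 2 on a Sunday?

7

Check each year's weekday for Jan 24 and Jun 2:
  2261: Thu/Sun ✓  2262: Fri/Mon  2263: Sat/Tue  2264: Sun/Thu  2265: Tue/Fri  2266: Wed/Sat  2267: Thu/Sun ✓  2268: Fri/Tue  2269: Sun/Wed  2270: Mon/Thu  2271: Tue/Fri  2272: Wed/Sun  2273: Fri/Mon  2274: Sat/Tue  …(26 more)…  2301: Thu/Sun ✓  2302: Fri/Mon  2303: Sat/Tue  2304: Sun/Thu  2305: Tue/Fri  2306: Wed/Sat  2307: Thu/Sun ✓  2308: Fri/Tue  2309: Sun/Wed  2310: Mon/Thu  2311: Tue/Fri  2312: Wed/Sun  2313: Fri/Mon  2314: Sat/Tue
Both conditions hold in: 2261, 2267, 2278, 2289, 2295, 2301, 2307 — 7.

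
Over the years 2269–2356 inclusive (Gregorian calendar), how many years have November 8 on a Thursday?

Track November 8's weekday year by year (advancing +1, or +2 across a Feb 29):
  2269: Mon  2270: Tue (+1)  2271: Wed (+1)  2272: Fri (+2)  2273: Sat (+1)
  2274: Sun (+1)  2275: Mon (+1)  2276: Wed (+2)  2277: Thu (+1) ✓  2278: Fri (+1)
  2279: Sat (+1)  2280: Mon (+2)  2281: Tue (+1)  2282: Wed (+1)  … (60 more years) …
  2343: Mon (+1)  2344: Wed (+2)  2345: Thu (+1) ✓  2346: Fri (+1)  2347: Sat (+1)
  2348: Mon (+2)  2349: Tue (+1)  2350: Wed (+1)  2351: Thu (+1) ✓  2352: Sat (+2)
  2353: Sun (+1)  2354: Mon (+1)  2355: Tue (+1)  2356: Thu (+2) ✓
Thursday years: 2277, 2283, 2288, 2294, 2300, 2306, 2317, 2323, 2328, 2334, 2345, 2351, 2356 — 13 in total.

13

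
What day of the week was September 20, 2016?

Tuesday

January 1, 2016 is a Friday.
September 20 is day 264 of the year, i.e. 263 days after Jan 1.
263 mod 7 = 4, so advance 4 weekdays from Friday: Tuesday.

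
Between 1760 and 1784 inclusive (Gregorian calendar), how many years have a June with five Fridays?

6

June has 30 days; it has five Fridays when Friday falls among the first (month-length − 28) days — i.e. when June 1 is one of Friday/Thursday.
June 1 by year: 1760:Sun 1761:Mon 1762:Tue 1763:Wed 1764:Fri✓ 1765:Sat 1766:Sun 1767:Mon 1768:Wed 1769:Thu✓ 1770:Fri✓ 1771:Sat 1772:Mon 1773:Tue 1774:Wed 1775:Thu✓ 1776:Sat 1777:Sun 1778:Mon 1779:Tue 1780:Thu✓ 1781:Fri✓ 1782:Sat 1783:Sun 1784:Tue
Years with five Fridays: 1764, 1769, 1770, 1775, 1780, 1781 → 6.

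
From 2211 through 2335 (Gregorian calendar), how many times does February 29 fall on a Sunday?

Leap years in 2211–2335: 30 of them.
Feb 29 weekday advances by 5 (mod 7) from one leap year to the next four years later (or differs when a century non-leap intervenes).
Leap-day weekdays: 2212:Sat 2216:Thu 2220:Tue 2224:Sun✓ 2228:Fri 2232:Wed 2236:Mon 2240:Sat 2244:Thu 2248:Tue 2252:Sun✓ 2256:Fri 2260:Wed …(4 more)… 2280:Sun✓ 2284:Fri 2288:Wed 2292:Mon 2296:Sat 2304:Mon 2308:Sat 2312:Thu 2316:Tue 2320:Sun✓ 2324:Fri 2328:Wed 2332:Mon
Sunday: 2224, 2252, 2280, 2320 → 4.

4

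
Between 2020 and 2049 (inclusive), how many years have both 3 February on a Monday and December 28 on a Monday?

Check each year's weekday for 3 February and December 28:
  2020: Mon/Mon ✓  2021: Wed/Tue  2022: Thu/Wed  2023: Fri/Thu  2024: Sat/Sat  2025: Mon/Sun  2026: Tue/Mon  2027: Wed/Tue  2028: Thu/Thu  2029: Sat/Fri  2030: Sun/Sat  2031: Mon/Sun  2032: Tue/Tue  2033: Thu/Wed  2034: Fri/Thu  2035: Sat/Fri  2036: Sun/Sun  2037: Tue/Mon  2038: Wed/Tue  2039: Thu/Wed  2040: Fri/Fri  2041: Sun/Sat  2042: Mon/Sun  2043: Tue/Mon  2044: Wed/Wed  2045: Fri/Thu  2046: Sat/Fri  2047: Sun/Sat  2048: Mon/Mon ✓  2049: Wed/Tue
Both conditions hold in: 2020, 2048 — 2.

2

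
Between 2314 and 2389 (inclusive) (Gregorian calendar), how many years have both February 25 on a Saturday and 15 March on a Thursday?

Check each year's weekday for February 25 and 15 March:
  2314: Wed/Sun  2315: Thu/Mon  2316: Fri/Wed  2317: Sun/Thu  2318: Mon/Fri  2319: Tue/Sat  2320: Wed/Mon  2321: Fri/Tue  2322: Sat/Wed  2323: Sun/Thu  2324: Mon/Sat  2325: Wed/Sun  2326: Thu/Mon  2327: Fri/Tue  …(48 more)…  2376: Wed/Mon  2377: Fri/Tue  2378: Sat/Wed  2379: Sun/Thu  2380: Mon/Sat  2381: Wed/Sun  2382: Thu/Mon  2383: Fri/Tue  2384: Sat/Thu ✓  2385: Mon/Fri  2386: Tue/Sat  2387: Wed/Sun  2388: Thu/Tue  2389: Sat/Wed
Both conditions hold in: 2328, 2356, 2384 — 3.

3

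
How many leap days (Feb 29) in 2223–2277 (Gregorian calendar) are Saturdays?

Leap years in 2223–2277: 14 of them.
Feb 29 weekday advances by 5 (mod 7) from one leap year to the next four years later (or differs when a century non-leap intervenes).
Leap-day weekdays: 2224:Sun 2228:Fri 2232:Wed 2236:Mon 2240:Sat✓ 2244:Thu 2248:Tue 2252:Sun 2256:Fri 2260:Wed 2264:Mon 2268:Sat✓ 2272:Thu 2276:Tue
Saturday: 2240, 2268 → 2.

2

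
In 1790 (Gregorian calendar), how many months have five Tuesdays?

A month of length L has five Tuesdays iff its first Tuesday is on day ≤ L−28 (so day 1–3 in a 31-day month, 1–2 in a 30-day month, day 1 in a leap February).
Checking each month of 1790: Jan starts Fri (31d); Feb starts Mon (28d); Mar starts Mon (31d) ✓; Apr starts Thu (30d); May starts Sat (31d); Jun starts Tue (30d) ✓; Jul starts Thu (31d); Aug starts Sun (31d) ✓; Sep starts Wed (30d); Oct starts Fri (31d); Nov starts Mon (30d) ✓; Dec starts Wed (31d).
Five-Tuesday months: March, June, August, November → 4.

4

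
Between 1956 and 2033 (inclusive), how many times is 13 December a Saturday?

11

Track 13 December's weekday year by year (advancing +1, or +2 across a Feb 29):
  1956: Thu  1957: Fri (+1)  1958: Sat (+1) ✓  1959: Sun (+1)  1960: Tue (+2)
  1961: Wed (+1)  1962: Thu (+1)  1963: Fri (+1)  1964: Sun (+2)  1965: Mon (+1)
  1966: Tue (+1)  1967: Wed (+1)  1968: Fri (+2)  1969: Sat (+1) ✓  … (50 more years) …
  2020: Sun (+2)  2021: Mon (+1)  2022: Tue (+1)  2023: Wed (+1)  2024: Fri (+2)
  2025: Sat (+1) ✓  2026: Sun (+1)  2027: Mon (+1)  2028: Wed (+2)  2029: Thu (+1)
  2030: Fri (+1)  2031: Sat (+1) ✓  2032: Mon (+2)  2033: Tue (+1)
Saturday years: 1958, 1969, 1975, 1980, 1986, 1997, 2003, 2008, 2014, 2025, 2031 — 11 in total.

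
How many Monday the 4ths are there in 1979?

1

Check the 4th of each month of 1979: Jan 4: Thu, Feb 4: Sun, Mar 4: Sun, Apr 4: Wed, May 4: Fri, Jun 4: Mon, Jul 4: Wed, Aug 4: Sat, Sep 4: Tue, Oct 4: Thu, Nov 4: Sun, Dec 4: Tue.
Monday occurs in June — 1 month.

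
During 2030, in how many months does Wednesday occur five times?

4

A month of length L has five Wednesdays iff its first Wednesday is on day ≤ L−28 (so day 1–3 in a 31-day month, 1–2 in a 30-day month, day 1 in a leap February).
Checking each month of 2030: Jan starts Tue (31d) ✓; Feb starts Fri (28d); Mar starts Fri (31d); Apr starts Mon (30d); May starts Wed (31d) ✓; Jun starts Sat (30d); Jul starts Mon (31d) ✓; Aug starts Thu (31d); Sep starts Sun (30d); Oct starts Tue (31d) ✓; Nov starts Fri (30d); Dec starts Sun (31d).
Five-Wednesday months: January, May, July, October → 4.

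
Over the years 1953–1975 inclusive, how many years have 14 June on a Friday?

4

Track 14 June's weekday year by year (advancing +1, or +2 across a Feb 29):
  1953: Sun  1954: Mon (+1)  1955: Tue (+1)  1956: Thu (+2)  1957: Fri (+1) ✓
  1958: Sat (+1)  1959: Sun (+1)  1960: Tue (+2)  1961: Wed (+1)  1962: Thu (+1)
  1963: Fri (+1) ✓  1964: Sun (+2)  1965: Mon (+1)  1966: Tue (+1)  1967: Wed (+1)
  1968: Fri (+2) ✓  1969: Sat (+1)  1970: Sun (+1)  1971: Mon (+1)  1972: Wed (+2)
  1973: Thu (+1)  1974: Fri (+1) ✓  1975: Sat (+1)
Friday years: 1957, 1963, 1968, 1974 — 4 in total.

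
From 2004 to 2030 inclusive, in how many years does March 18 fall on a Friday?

4

Track March 18's weekday year by year (advancing +1, or +2 across a Feb 29):
  2004: Thu  2005: Fri (+1) ✓  2006: Sat (+1)  2007: Sun (+1)  2008: Tue (+2)
  2009: Wed (+1)  2010: Thu (+1)  2011: Fri (+1) ✓  2012: Sun (+2)  2013: Mon (+1)
  2014: Tue (+1)  2015: Wed (+1)  2016: Fri (+2) ✓  2017: Sat (+1)  2018: Sun (+1)
  2019: Mon (+1)  2020: Wed (+2)  2021: Thu (+1)  2022: Fri (+1) ✓  2023: Sat (+1)
  2024: Mon (+2)  2025: Tue (+1)  2026: Wed (+1)  2027: Thu (+1)  2028: Sat (+2)
  2029: Sun (+1)  2030: Mon (+1)
Friday years: 2005, 2011, 2016, 2022 — 4 in total.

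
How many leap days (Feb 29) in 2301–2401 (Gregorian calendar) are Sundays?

3

Leap years in 2301–2401: 25 of them.
Feb 29 weekday advances by 5 (mod 7) from one leap year to the next four years later (or differs when a century non-leap intervenes).
Leap-day weekdays: 2304:Mon 2308:Sat 2312:Thu 2316:Tue 2320:Sun✓ 2324:Fri 2328:Wed 2332:Mon 2336:Sat 2340:Thu 2344:Tue 2348:Sun✓ 2352:Fri 2356:Wed 2360:Mon 2364:Sat 2368:Thu 2372:Tue 2376:Sun✓ 2380:Fri 2384:Wed 2388:Mon 2392:Sat 2396:Thu 2400:Tue
Sunday: 2320, 2348, 2376 → 3.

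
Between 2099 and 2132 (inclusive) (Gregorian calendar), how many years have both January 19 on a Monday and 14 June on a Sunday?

Check each year's weekday for January 19 and 14 June:
  2099: Mon/Sun ✓  2100: Tue/Mon  2101: Wed/Tue  2102: Thu/Wed  2103: Fri/Thu  2104: Sat/Sat  2105: Mon/Sun ✓  2106: Tue/Mon  2107: Wed/Tue  2108: Thu/Thu  2109: Sat/Fri  2110: Sun/Sat  2111: Mon/Sun ✓  2112: Tue/Tue  …(6 more)…  2119: Thu/Wed  2120: Fri/Fri  2121: Sun/Sat  2122: Mon/Sun ✓  2123: Tue/Mon  2124: Wed/Wed  2125: Fri/Thu  2126: Sat/Fri  2127: Sun/Sat  2128: Mon/Mon  2129: Wed/Tue  2130: Thu/Wed  2131: Fri/Thu  2132: Sat/Sat
Both conditions hold in: 2099, 2105, 2111, 2122 — 4.

4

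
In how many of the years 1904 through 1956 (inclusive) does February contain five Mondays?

2

February has 28 days (29 in leap years); it has five Mondays when Monday falls among the first (month-length − 28) days — i.e. when February 1 is Monday in a leap year (never in a common year).
February 1 by year: 1904:Mon✓ 1905:Wed 1906:Thu 1907:Fri 1908:Sat 1909:Mon 1910:Tue 1911:Wed 1912:Thu 1913:Sat 1914:Sun 1915:Mon 1916:Tue 1917:Thu 1918:Fri …(23 more)… 1942:Sun 1943:Mon 1944:Tue 1945:Thu 1946:Fri 1947:Sat 1948:Sun 1949:Tue 1950:Wed 1951:Thu 1952:Fri 1953:Sun 1954:Mon 1955:Tue 1956:Wed
Years with five Mondays: 1904, 1932 → 2.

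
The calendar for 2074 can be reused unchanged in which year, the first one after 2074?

2085

Two years share a calendar iff Jan 1 falls on the same weekday and both are leap or both are common. 2074: Jan 1 is Monday, common year.
2075: Jan 1 Tuesday, common
2076: Jan 1 Wednesday, leap
2077: Jan 1 Friday, common
2078: Jan 1 Saturday, common
2079: Jan 1 Sunday, common
2080: Jan 1 Monday, leap
2081: Jan 1 Wednesday, common
2082: Jan 1 Thursday, common
2083: Jan 1 Friday, common
2084: Jan 1 Saturday, leap
2085: Jan 1 Monday, common
2085 matches on both conditions.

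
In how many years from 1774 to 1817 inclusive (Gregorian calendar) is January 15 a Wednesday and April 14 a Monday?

6

Check each year's weekday for January 15 and April 14:
  1774: Sat/Thu  1775: Sun/Fri  1776: Mon/Sun  1777: Wed/Mon ✓  1778: Thu/Tue  1779: Fri/Wed  1780: Sat/Fri  1781: Mon/Sat  1782: Tue/Sun  1783: Wed/Mon ✓  1784: Thu/Wed  1785: Sat/Thu  1786: Sun/Fri  1787: Mon/Sat  …(16 more)…  1804: Sun/Sat  1805: Tue/Sun  1806: Wed/Mon ✓  1807: Thu/Tue  1808: Fri/Thu  1809: Sun/Fri  1810: Mon/Sat  1811: Tue/Sun  1812: Wed/Tue  1813: Fri/Wed  1814: Sat/Thu  1815: Sun/Fri  1816: Mon/Sun  1817: Wed/Mon ✓
Both conditions hold in: 1777, 1783, 1794, 1800, 1806, 1817 — 6.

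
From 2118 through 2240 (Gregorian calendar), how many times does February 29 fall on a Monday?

5

Leap years in 2118–2240: 30 of them.
Feb 29 weekday advances by 5 (mod 7) from one leap year to the next four years later (or differs when a century non-leap intervenes).
Leap-day weekdays: 2120:Thu 2124:Tue 2128:Sun 2132:Fri 2136:Wed 2140:Mon✓ 2144:Sat 2148:Thu 2152:Tue 2156:Sun 2160:Fri 2164:Wed 2168:Mon✓ …(4 more)… 2188:Fri 2192:Wed 2196:Mon✓ 2204:Wed 2208:Mon✓ 2212:Sat 2216:Thu 2220:Tue 2224:Sun 2228:Fri 2232:Wed 2236:Mon✓ 2240:Sat
Monday: 2140, 2168, 2196, 2208, 2236 → 5.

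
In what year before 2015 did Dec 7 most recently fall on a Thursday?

From one year to the next, a fixed date's weekday advances by 1, or by 2 when a Feb 29 lies between the two dates.
2015: December 7 is Monday.
2014: Sunday (−1)
2013: Saturday (−1)
2012: Friday (−1)
2011: Wednesday (−2)
2010: Tuesday (−1)
2009: Monday (−1)
2008: Sunday (−1)
2007: Friday (−2)
2006: Thursday (−1)
Dec 7 falls on a Thursday in 2006.

2006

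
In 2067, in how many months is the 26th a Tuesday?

2

Check the 26th of each month of 2067: Jan 26: Wed, Feb 26: Sat, Mar 26: Sat, Apr 26: Tue, May 26: Thu, Jun 26: Sun, Jul 26: Tue, Aug 26: Fri, Sep 26: Mon, Oct 26: Wed, Nov 26: Sat, Dec 26: Mon.
Tuesday occurs in April, July — 2 months.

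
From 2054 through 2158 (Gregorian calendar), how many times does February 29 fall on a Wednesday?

4

Leap years in 2054–2158: 25 of them.
Feb 29 weekday advances by 5 (mod 7) from one leap year to the next four years later (or differs when a century non-leap intervenes).
Leap-day weekdays: 2056:Tue 2060:Sun 2064:Fri 2068:Wed✓ 2072:Mon 2076:Sat 2080:Thu 2084:Tue 2088:Sun 2092:Fri 2096:Wed✓ 2104:Fri 2108:Wed✓ 2112:Mon 2116:Sat 2120:Thu 2124:Tue 2128:Sun 2132:Fri 2136:Wed✓ 2140:Mon 2144:Sat 2148:Thu 2152:Tue 2156:Sun
Wednesday: 2068, 2096, 2108, 2136 → 4.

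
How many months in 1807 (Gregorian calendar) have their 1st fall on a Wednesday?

2

Check the 1st of each month of 1807: Jan 1: Thu, Feb 1: Sun, Mar 1: Sun, Apr 1: Wed, May 1: Fri, Jun 1: Mon, Jul 1: Wed, Aug 1: Sat, Sep 1: Tue, Oct 1: Thu, Nov 1: Sun, Dec 1: Tue.
Wednesday occurs in April, July — 2 months.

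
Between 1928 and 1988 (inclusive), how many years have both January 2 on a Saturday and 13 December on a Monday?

Check each year's weekday for January 2 and 13 December:
  1928: Mon/Thu  1929: Wed/Fri  1930: Thu/Sat  1931: Fri/Sun  1932: Sat/Tue  1933: Mon/Wed  1934: Tue/Thu  1935: Wed/Fri  1936: Thu/Sun  1937: Sat/Mon ✓  1938: Sun/Tue  1939: Mon/Wed  1940: Tue/Fri  1941: Thu/Sat  …(33 more)…  1975: Thu/Sat  1976: Fri/Mon  1977: Sun/Tue  1978: Mon/Wed  1979: Tue/Thu  1980: Wed/Sat  1981: Fri/Sun  1982: Sat/Mon ✓  1983: Sun/Tue  1984: Mon/Thu  1985: Wed/Fri  1986: Thu/Sat  1987: Fri/Sun  1988: Sat/Tue
Both conditions hold in: 1937, 1943, 1954, 1965, 1971, 1982 — 6.

6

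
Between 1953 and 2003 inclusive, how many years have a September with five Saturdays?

14

September has 30 days; it has five Saturdays when Saturday falls among the first (month-length − 28) days — i.e. when September 1 is one of Saturday/Friday.
September 1 by year: 1953:Tue 1954:Wed 1955:Thu 1956:Sat✓ 1957:Sun 1958:Mon 1959:Tue 1960:Thu 1961:Fri✓ 1962:Sat✓ 1963:Sun 1964:Tue 1965:Wed 1966:Thu 1967:Fri✓ …(21 more)… 1989:Fri✓ 1990:Sat✓ 1991:Sun 1992:Tue 1993:Wed 1994:Thu 1995:Fri✓ 1996:Sun 1997:Mon 1998:Tue 1999:Wed 2000:Fri✓ 2001:Sat✓ 2002:Sun 2003:Mon
Years with five Saturdays: 1956, 1961, 1962, 1967, 1972, 1973, 1978, 1979, 1984, 1989, 1990, 1995, 2000, 2001 → 14.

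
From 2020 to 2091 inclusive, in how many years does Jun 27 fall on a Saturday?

10

Track Jun 27's weekday year by year (advancing +1, or +2 across a Feb 29):
  2020: Sat ✓  2021: Sun (+1)  2022: Mon (+1)  2023: Tue (+1)  2024: Thu (+2)
  2025: Fri (+1)  2026: Sat (+1) ✓  2027: Sun (+1)  2028: Tue (+2)  2029: Wed (+1)
  2030: Thu (+1)  2031: Fri (+1)  2032: Sun (+2)  2033: Mon (+1)  … (44 more years) …
  2078: Mon (+1)  2079: Tue (+1)  2080: Thu (+2)  2081: Fri (+1)  2082: Sat (+1) ✓
  2083: Sun (+1)  2084: Tue (+2)  2085: Wed (+1)  2086: Thu (+1)  2087: Fri (+1)
  2088: Sun (+2)  2089: Mon (+1)  2090: Tue (+1)  2091: Wed (+1)
Saturday years: 2020, 2026, 2037, 2043, 2048, 2054, 2065, 2071, 2076, 2082 — 10 in total.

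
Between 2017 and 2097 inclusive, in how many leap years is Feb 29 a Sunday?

3

Leap years in 2017–2097: 20 of them.
Feb 29 weekday advances by 5 (mod 7) from one leap year to the next four years later (or differs when a century non-leap intervenes).
Leap-day weekdays: 2020:Sat 2024:Thu 2028:Tue 2032:Sun✓ 2036:Fri 2040:Wed 2044:Mon 2048:Sat 2052:Thu 2056:Tue 2060:Sun✓ 2064:Fri 2068:Wed 2072:Mon 2076:Sat 2080:Thu 2084:Tue 2088:Sun✓ 2092:Fri 2096:Wed
Sunday: 2032, 2060, 2088 → 3.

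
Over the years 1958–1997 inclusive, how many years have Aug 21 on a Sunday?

Track Aug 21's weekday year by year (advancing +1, or +2 across a Feb 29):
  1958: Thu  1959: Fri (+1)  1960: Sun (+2) ✓  1961: Mon (+1)  1962: Tue (+1)
  1963: Wed (+1)  1964: Fri (+2)  1965: Sat (+1)  1966: Sun (+1) ✓  1967: Mon (+1)
  1968: Wed (+2)  1969: Thu (+1)  1970: Fri (+1)  1971: Sat (+1)  … (12 more years) …
  1984: Tue (+2)  1985: Wed (+1)  1986: Thu (+1)  1987: Fri (+1)  1988: Sun (+2) ✓
  1989: Mon (+1)  1990: Tue (+1)  1991: Wed (+1)  1992: Fri (+2)  1993: Sat (+1)
  1994: Sun (+1) ✓  1995: Mon (+1)  1996: Wed (+2)  1997: Thu (+1)
Sunday years: 1960, 1966, 1977, 1983, 1988, 1994 — 6 in total.

6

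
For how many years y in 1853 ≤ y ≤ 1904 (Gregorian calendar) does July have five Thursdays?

July has 31 days; it has five Thursdays when Thursday falls among the first (month-length − 28) days — i.e. when July 1 is one of Thursday/Wednesday/Tuesday.
July 1 by year: 1853:Fri 1854:Sat 1855:Sun 1856:Tue✓ 1857:Wed✓ 1858:Thu✓ 1859:Fri 1860:Sun 1861:Mon 1862:Tue✓ 1863:Wed✓ 1864:Fri 1865:Sat 1866:Sun 1867:Mon …(22 more)… 1890:Tue✓ 1891:Wed✓ 1892:Fri 1893:Sat 1894:Sun 1895:Mon 1896:Wed✓ 1897:Thu✓ 1898:Fri 1899:Sat 1900:Sun 1901:Mon 1902:Tue✓ 1903:Wed✓ 1904:Fri
Years with five Thursdays: 1856, 1857, 1858, 1862, 1863, 1868, 1869, 1873, 1874, 1875, 1879, 1880, 1884, 1885, 1886, 1890, 1891, 1896, 1897, 1902, 1903 → 21.

21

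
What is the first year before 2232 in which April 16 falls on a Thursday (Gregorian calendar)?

2229

From one year to the next, a fixed date's weekday advances by 1, or by 2 when a Feb 29 lies between the two dates.
2232: April 16 is Monday.
2231: Saturday (−2)
2230: Friday (−1)
2229: Thursday (−1)
April 16 falls on a Thursday in 2229.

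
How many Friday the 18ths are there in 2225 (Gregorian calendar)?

3

Check the 18th of each month of 2225: Jan 18: Tue, Feb 18: Fri, Mar 18: Fri, Apr 18: Mon, May 18: Wed, Jun 18: Sat, Jul 18: Mon, Aug 18: Thu, Sep 18: Sun, Oct 18: Tue, Nov 18: Fri, Dec 18: Sun.
Friday occurs in February, March, November — 3 months.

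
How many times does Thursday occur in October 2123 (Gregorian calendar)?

4

October 2123 has 31 days and begins on Friday.
The first Thursday is October 7.
Thursdays fall on 7, 14, 21, 28 — that's 4.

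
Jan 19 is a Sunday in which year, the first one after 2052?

2053

From one year to the next, a fixed date's weekday advances by 1, or by 2 when a Feb 29 lies between the two dates.
2052: January 19 is Friday.
2053: Sunday (+2)
Jan 19 falls on a Sunday in 2053.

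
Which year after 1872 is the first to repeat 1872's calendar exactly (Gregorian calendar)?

Two years share a calendar iff Jan 1 falls on the same weekday and both are leap or both are common. 1872: Jan 1 is Monday, leap year.
1873: Jan 1 Wednesday, common
1874: Jan 1 Thursday, common
1875: Jan 1 Friday, common
1876: Jan 1 Saturday, leap
1877: Jan 1 Monday, common
1878: Jan 1 Tuesday, common
1879: Jan 1 Wednesday, common
1880: Jan 1 Thursday, leap
1881: Jan 1 Saturday, common
1882: Jan 1 Sunday, common
1883: Jan 1 Monday, common
1884: Jan 1 Tuesday, leap
1885: Jan 1 Thursday, common
1886: Jan 1 Friday, common
1887: Jan 1 Saturday, common
1888: Jan 1 Sunday, leap
1889: Jan 1 Tuesday, common
1890: Jan 1 Wednesday, common
1891: Jan 1 Thursday, common
1892: Jan 1 Friday, leap
1893: Jan 1 Sunday, common
1894: Jan 1 Monday, common
1895: Jan 1 Tuesday, common
1896: Jan 1 Wednesday, leap
1897: Jan 1 Friday, common
1898: Jan 1 Saturday, common
1899: Jan 1 Sunday, common
1900: Jan 1 Monday, common
1901: Jan 1 Tuesday, common
1902: Jan 1 Wednesday, common
1903: Jan 1 Thursday, common
1904: Jan 1 Friday, leap
1905: Jan 1 Sunday, common
1906: Jan 1 Monday, common
1907: Jan 1 Tuesday, common
1908: Jan 1 Wednesday, leap
1909: Jan 1 Friday, common
1910: Jan 1 Saturday, common
1911: Jan 1 Sunday, common
1912: Jan 1 Monday, leap
1912 matches on both conditions.

1912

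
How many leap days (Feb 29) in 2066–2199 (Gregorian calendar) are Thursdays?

Leap years in 2066–2199: 32 of them.
Feb 29 weekday advances by 5 (mod 7) from one leap year to the next four years later (or differs when a century non-leap intervenes).
Leap-day weekdays: 2068:Wed 2072:Mon 2076:Sat 2080:Thu✓ 2084:Tue 2088:Sun 2092:Fri 2096:Wed 2104:Fri 2108:Wed 2112:Mon 2116:Sat 2120:Thu✓ …(6 more)… 2148:Thu✓ 2152:Tue 2156:Sun 2160:Fri 2164:Wed 2168:Mon 2172:Sat 2176:Thu✓ 2180:Tue 2184:Sun 2188:Fri 2192:Wed 2196:Mon
Thursday: 2080, 2120, 2148, 2176 → 4.

4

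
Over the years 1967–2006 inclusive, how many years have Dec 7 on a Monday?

Track Dec 7's weekday year by year (advancing +1, or +2 across a Feb 29):
  1967: Thu  1968: Sat (+2)  1969: Sun (+1)  1970: Mon (+1) ✓  1971: Tue (+1)
  1972: Thu (+2)  1973: Fri (+1)  1974: Sat (+1)  1975: Sun (+1)  1976: Tue (+2)
  1977: Wed (+1)  1978: Thu (+1)  1979: Fri (+1)  1980: Sun (+2)  … (12 more years) …
  1993: Tue (+1)  1994: Wed (+1)  1995: Thu (+1)  1996: Sat (+2)  1997: Sun (+1)
  1998: Mon (+1) ✓  1999: Tue (+1)  2000: Thu (+2)  2001: Fri (+1)  2002: Sat (+1)
  2003: Sun (+1)  2004: Tue (+2)  2005: Wed (+1)  2006: Thu (+1)
Monday years: 1970, 1981, 1987, 1992, 1998 — 5 in total.

5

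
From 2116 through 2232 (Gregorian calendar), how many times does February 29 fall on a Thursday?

4

Leap years in 2116–2232: 29 of them.
Feb 29 weekday advances by 5 (mod 7) from one leap year to the next four years later (or differs when a century non-leap intervenes).
Leap-day weekdays: 2116:Sat 2120:Thu✓ 2124:Tue 2128:Sun 2132:Fri 2136:Wed 2140:Mon 2144:Sat 2148:Thu✓ 2152:Tue 2156:Sun 2160:Fri 2164:Wed …(3 more)… 2180:Tue 2184:Sun 2188:Fri 2192:Wed 2196:Mon 2204:Wed 2208:Mon 2212:Sat 2216:Thu✓ 2220:Tue 2224:Sun 2228:Fri 2232:Wed
Thursday: 2120, 2148, 2176, 2216 → 4.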